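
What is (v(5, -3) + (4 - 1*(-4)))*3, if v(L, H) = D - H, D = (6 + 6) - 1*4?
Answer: 57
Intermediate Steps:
D = 8 (D = 12 - 4 = 8)
v(L, H) = 8 - H
(v(5, -3) + (4 - 1*(-4)))*3 = ((8 - 1*(-3)) + (4 - 1*(-4)))*3 = ((8 + 3) + (4 + 4))*3 = (11 + 8)*3 = 19*3 = 57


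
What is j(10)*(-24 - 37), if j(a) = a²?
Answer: -6100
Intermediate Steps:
j(10)*(-24 - 37) = 10²*(-24 - 37) = 100*(-61) = -6100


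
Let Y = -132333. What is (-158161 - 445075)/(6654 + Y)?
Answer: 603236/125679 ≈ 4.7998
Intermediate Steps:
(-158161 - 445075)/(6654 + Y) = (-158161 - 445075)/(6654 - 132333) = -603236/(-125679) = -603236*(-1/125679) = 603236/125679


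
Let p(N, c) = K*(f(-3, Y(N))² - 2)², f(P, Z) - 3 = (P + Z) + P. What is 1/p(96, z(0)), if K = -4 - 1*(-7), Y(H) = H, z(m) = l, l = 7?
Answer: 1/224311827 ≈ 4.4581e-9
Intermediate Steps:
z(m) = 7
f(P, Z) = 3 + Z + 2*P (f(P, Z) = 3 + ((P + Z) + P) = 3 + (Z + 2*P) = 3 + Z + 2*P)
K = 3 (K = -4 + 7 = 3)
p(N, c) = 3*(-2 + (-3 + N)²)² (p(N, c) = 3*((3 + N + 2*(-3))² - 2)² = 3*((3 + N - 6)² - 2)² = 3*((-3 + N)² - 2)² = 3*(-2 + (-3 + N)²)²)
1/p(96, z(0)) = 1/(3*(-2 + (-3 + 96)²)²) = 1/(3*(-2 + 93²)²) = 1/(3*(-2 + 8649)²) = 1/(3*8647²) = 1/(3*74770609) = 1/224311827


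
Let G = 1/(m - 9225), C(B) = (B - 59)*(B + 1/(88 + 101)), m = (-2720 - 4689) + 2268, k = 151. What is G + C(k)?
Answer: 37720518691/2715174 ≈ 13892.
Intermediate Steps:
m = -5141 (m = -7409 + 2268 = -5141)
C(B) = (-59 + B)*(1/189 + B) (C(B) = (-59 + B)*(B + 1/189) = (-59 + B)*(1/189 + B))
G = -1/14366 (G = 1/(-5141 - 9225) = 1/(-14366) = -1/14366 ≈ -6.9609e-5)
G + C(k) = -1/14366 + (-59/189 + 151² - 11150/189*151) = -1/14366 + (-59/189 + 22801 - 1683650/189) = -1/14366 + 2625680/189 = 37720518691/2715174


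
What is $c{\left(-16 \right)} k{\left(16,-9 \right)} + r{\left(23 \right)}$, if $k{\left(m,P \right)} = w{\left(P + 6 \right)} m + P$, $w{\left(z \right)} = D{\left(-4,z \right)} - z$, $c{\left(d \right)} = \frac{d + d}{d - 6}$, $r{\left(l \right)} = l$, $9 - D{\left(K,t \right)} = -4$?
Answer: $\frac{4205}{11} \approx 382.27$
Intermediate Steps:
$D{\left(K,t \right)} = 13$ ($D{\left(K,t \right)} = 9 - -4 = 9 + 4 = 13$)
$c{\left(d \right)} = \frac{2 d}{-6 + d}$
$w{\left(z \right)} = 13 - z$
$k{\left(m,P \right)} = P + m \left(7 - P\right)$ ($k{\left(m,P \right)} = \left(13 - \left(P + 6\right)\right) m + P = \left(13 - \left(6 + P\right)\right) m + P = \left(7 - P\right) m + P = m \left(7 - P\right) + P = P + m \left(7 - P\right)$)
$c{\left(-16 \right)} k{\left(16,-9 \right)} + r{\left(23 \right)} = 2 \left(-16\right) \frac{1}{-6 - 16} \left(-9 - 16 \left(-7 - 9\right)\right) + 23 = 2 \left(-16\right) \frac{1}{-22} \left(-9 - 16 \left(-16\right)\right) + 23 = 2 \left(-16\right) \left(- \frac{1}{22}\right) \left(-9 + 256\right) + 23 = \frac{16}{11} \cdot 247 + 23 = \frac{3952}{11} + 23 = \frac{4205}{11}$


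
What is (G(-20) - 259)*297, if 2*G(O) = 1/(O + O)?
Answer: -6154137/80 ≈ -76927.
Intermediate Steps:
G(O) = 1/(4*O) (G(O) = 1/(2*(O + O)) = 1/(2*((2*O))) = (1/(2*O))/2 = 1/(4*O))
(G(-20) - 259)*297 = ((¼)/(-20) - 259)*297 = ((¼)*(-1/20) - 259)*297 = (-1/80 - 259)*297 = -20721/80*297 = -6154137/80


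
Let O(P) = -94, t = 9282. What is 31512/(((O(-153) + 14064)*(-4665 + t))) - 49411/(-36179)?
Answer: 48304914743/35356470435 ≈ 1.3662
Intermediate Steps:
31512/(((O(-153) + 14064)*(-4665 + t))) - 49411/(-36179) = 31512/(((-94 + 14064)*(-4665 + 9282))) - 49411/(-36179) = 31512/((13970*4617)) - 49411*(-1/36179) = 31512/64499490 + 49411/36179 = 31512*(1/64499490) + 49411/36179 = 5252/10749915 + 49411/36179 = 48304914743/35356470435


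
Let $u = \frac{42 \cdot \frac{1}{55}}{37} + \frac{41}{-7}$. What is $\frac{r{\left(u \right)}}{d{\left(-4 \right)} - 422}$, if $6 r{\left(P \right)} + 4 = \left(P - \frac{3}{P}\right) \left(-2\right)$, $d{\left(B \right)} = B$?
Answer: $- \frac{655829786}{252265175085} \approx -0.0025998$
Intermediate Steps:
$u = - \frac{83141}{14245}$ ($u = 42 \cdot \frac{1}{55} \cdot \frac{1}{37} + 41 \left(- \frac{1}{7}\right) = \frac{42}{55} \cdot \frac{1}{37} - \frac{41}{7} = \frac{42}{2035} - \frac{41}{7} = - \frac{83141}{14245} \approx -5.8365$)
$r{\left(P \right)} = - \frac{2}{3} + \frac{1}{P} - \frac{P}{3}$ ($r{\left(P \right)} = - \frac{2}{3} + \frac{\left(P - \frac{3}{P}\right) \left(-2\right)}{6} = - \frac{2}{3} + \frac{- 2 P + \frac{6}{P}}{6} = - \frac{2}{3} - \left(- \frac{1}{P} + \frac{P}{3}\right) = - \frac{2}{3} + \frac{1}{P} - \frac{P}{3}$)
$\frac{r{\left(u \right)}}{d{\left(-4 \right)} - 422} = \frac{\frac{1}{3} \frac{1}{- \frac{83141}{14245}} \left(3 - - \frac{83141 \left(2 - \frac{83141}{14245}\right)}{14245}\right)}{-4 - 422} = \frac{\frac{1}{3} \left(- \frac{14245}{83141}\right) \left(3 - \left(- \frac{83141}{14245}\right) \left(- \frac{54651}{14245}\right)\right)}{-426} = \frac{1}{3} \left(- \frac{14245}{83141}\right) \left(3 - \frac{4543738791}{202920025}\right) \left(- \frac{1}{426}\right) = \frac{1}{3} \left(- \frac{14245}{83141}\right) \left(- \frac{3934978716}{202920025}\right) \left(- \frac{1}{426}\right) = \frac{1311659572}{1184343545} \left(- \frac{1}{426}\right) = - \frac{655829786}{252265175085}$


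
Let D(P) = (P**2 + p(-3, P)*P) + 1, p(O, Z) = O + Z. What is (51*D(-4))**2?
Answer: 5267025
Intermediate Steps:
D(P) = 1 + P**2 + P*(-3 + P) (D(P) = (P**2 + (-3 + P)*P) + 1 = (P**2 + P*(-3 + P)) + 1 = 1 + P**2 + P*(-3 + P))
(51*D(-4))**2 = (51*(1 + (-4)**2 - 4*(-3 - 4)))**2 = (51*(1 + 16 - 4*(-7)))**2 = (51*(1 + 16 + 28))**2 = (51*45)**2 = 2295**2 = 5267025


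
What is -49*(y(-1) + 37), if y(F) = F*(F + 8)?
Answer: -1470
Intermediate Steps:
y(F) = F*(8 + F)
-49*(y(-1) + 37) = -49*(-(8 - 1) + 37) = -49*(-1*7 + 37) = -49*(-7 + 37) = -49*30 = -1470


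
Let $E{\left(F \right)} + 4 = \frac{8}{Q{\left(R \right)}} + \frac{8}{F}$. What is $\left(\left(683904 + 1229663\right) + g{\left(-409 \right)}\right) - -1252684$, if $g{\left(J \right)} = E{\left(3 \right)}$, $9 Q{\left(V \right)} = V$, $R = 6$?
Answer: $\frac{9498785}{3} \approx 3.1663 \cdot 10^{6}$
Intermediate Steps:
$Q{\left(V \right)} = \frac{V}{9}$
$E{\left(F \right)} = 8 + \frac{8}{F}$ ($E{\left(F \right)} = -4 + \left(\frac{8}{\frac{1}{9} \cdot 6} + \frac{8}{F}\right) = -4 + \left(\frac{8}{\frac{2}{3}} + \frac{8}{F}\right) = -4 + \left(8 \cdot \frac{3}{2} + \frac{8}{F}\right) = -4 + \left(12 + \frac{8}{F}\right) = 8 + \frac{8}{F}$)
$g{\left(J \right)} = \frac{32}{3}$ ($g{\left(J \right)} = 8 + \frac{8}{3} = \frac{32}{3}$)
$\left(\left(683904 + 1229663\right) + g{\left(-409 \right)}\right) - -1252684 = \left(\left(683904 + 1229663\right) + \frac{32}{3}\right) - -1252684 = \left(1913567 + \frac{32}{3}\right) + 1252684 = \frac{5740733}{3} + 1252684 = \frac{9498785}{3}$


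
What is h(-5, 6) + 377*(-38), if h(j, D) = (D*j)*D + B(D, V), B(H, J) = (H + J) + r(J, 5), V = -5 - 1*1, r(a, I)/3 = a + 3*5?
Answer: -14479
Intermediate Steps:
r(a, I) = 45 + 3*a (r(a, I) = 3*(a + 3*5) = 3*(a + 15) = 3*(15 + a) = 45 + 3*a)
V = -6 (V = -5 - 1 = -6)
B(H, J) = 45 + H + 4*J (B(H, J) = (H + J) + (45 + 3*J) = 45 + H + 4*J)
h(j, D) = 21 + D + j*D**2 (h(j, D) = (D*j)*D + (45 + D + 4*(-6)) = j*D**2 + (45 + D - 24) = j*D**2 + (21 + D) = 21 + D + j*D**2)
h(-5, 6) + 377*(-38) = (21 + 6 - 5*6**2) + 377*(-38) = (21 + 6 - 5*36) - 14326 = (21 + 6 - 180) - 14326 = -153 - 14326 = -14479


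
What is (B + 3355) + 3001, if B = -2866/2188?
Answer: 6952031/1094 ≈ 6354.7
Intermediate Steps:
B = -1433/1094 (B = -2866*1/2188 = -1433/1094 ≈ -1.3099)
(B + 3355) + 3001 = (-1433/1094 + 3355) + 3001 = 3668937/1094 + 3001 = 6952031/1094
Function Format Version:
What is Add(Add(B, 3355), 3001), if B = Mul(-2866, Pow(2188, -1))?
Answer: Rational(6952031, 1094) ≈ 6354.7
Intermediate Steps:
B = Rational(-1433, 1094) (B = Mul(-2866, Rational(1, 2188)) = Rational(-1433, 1094) ≈ -1.3099)
Add(Add(B, 3355), 3001) = Add(Add(Rational(-1433, 1094), 3355), 3001) = Add(Rational(3668937, 1094), 3001) = Rational(6952031, 1094)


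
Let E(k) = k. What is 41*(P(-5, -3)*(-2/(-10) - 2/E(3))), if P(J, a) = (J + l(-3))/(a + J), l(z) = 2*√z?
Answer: -287/24 + 287*I*√3/60 ≈ -11.958 + 8.285*I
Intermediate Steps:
P(J, a) = (J + 2*I*√3)/(J + a) (P(J, a) = (J + 2*√(-3))/(a + J) = (J + 2*(I*√3))/(J + a) = (J + 2*I*√3)/(J + a))
41*(P(-5, -3)*(-2/(-10) - 2/E(3))) = 41*(((-5 + 2*I*√3)/(-5 - 3))*(-2/(-10) - 2/3)) = 41*(((-5 + 2*I*√3)/(-8))*(-2*(-⅒) - 2*⅓)) = 41*((-(-5 + 2*I*√3)/8)*(⅕ - ⅔)) = 41*((5/8 - I*√3/4)*(-7/15)) = 41*(-7/24 + 7*I*√3/60) = -287/24 + 287*I*√3/60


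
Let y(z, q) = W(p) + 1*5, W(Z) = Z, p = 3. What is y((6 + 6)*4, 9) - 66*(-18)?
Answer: 1196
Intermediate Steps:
y(z, q) = 8 (y(z, q) = 3 + 1*5 = 3 + 5 = 8)
y((6 + 6)*4, 9) - 66*(-18) = 8 - 66*(-18) = 8 + 1188 = 1196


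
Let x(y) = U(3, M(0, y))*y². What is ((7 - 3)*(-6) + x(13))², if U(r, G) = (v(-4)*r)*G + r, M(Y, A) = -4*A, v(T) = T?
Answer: 11223071721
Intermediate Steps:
U(r, G) = r - 4*G*r (U(r, G) = (-4*r)*G + r = -4*G*r + r = r - 4*G*r)
x(y) = y²*(3 + 48*y) (x(y) = (3*(1 - (-16)*y))*y² = (3*(1 + 16*y))*y² = (3 + 48*y)*y² = y²*(3 + 48*y))
((7 - 3)*(-6) + x(13))² = ((7 - 3)*(-6) + 13²*(3 + 48*13))² = (4*(-6) + 169*(3 + 624))² = (-24 + 169*627)² = (-24 + 105963)² = 105939² = 11223071721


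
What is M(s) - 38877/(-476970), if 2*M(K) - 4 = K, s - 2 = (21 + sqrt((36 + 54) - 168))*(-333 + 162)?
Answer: -142488308/79495 - 171*I*sqrt(78)/2 ≈ -1792.4 - 755.12*I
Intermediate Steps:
s = -3589 - 171*I*sqrt(78) (s = 2 + (21 + sqrt((36 + 54) - 168))*(-333 + 162) = 2 + (21 + sqrt(90 - 168))*(-171) = 2 + (21 + sqrt(-78))*(-171) = 2 + (21 + I*sqrt(78))*(-171) = 2 + (-3591 - 171*I*sqrt(78)) = -3589 - 171*I*sqrt(78) ≈ -3589.0 - 1510.2*I)
M(K) = 2 + K/2
M(s) - 38877/(-476970) = (2 + (-3589 - 171*I*sqrt(78))/2) - 38877/(-476970) = (2 + (-3589/2 - 171*I*sqrt(78)/2)) - 38877*(-1/476970) = (-3585/2 - 171*I*sqrt(78)/2) + 12959/158990 = -142488308/79495 - 171*I*sqrt(78)/2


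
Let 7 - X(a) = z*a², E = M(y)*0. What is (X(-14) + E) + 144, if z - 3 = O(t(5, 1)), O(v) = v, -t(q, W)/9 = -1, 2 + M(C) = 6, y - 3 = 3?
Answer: -2201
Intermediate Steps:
y = 6 (y = 3 + 3 = 6)
M(C) = 4 (M(C) = -2 + 6 = 4)
t(q, W) = 9 (t(q, W) = -9*(-1) = 9)
E = 0 (E = 4*0 = 0)
z = 12 (z = 3 + 9 = 12)
X(a) = 7 - 12*a²
(X(-14) + E) + 144 = ((7 - 12*(-14)²) + 0) + 144 = ((7 - 12*196) + 0) + 144 = ((7 - 2352) + 0) + 144 = (-2345 + 0) + 144 = -2345 + 144 = -2201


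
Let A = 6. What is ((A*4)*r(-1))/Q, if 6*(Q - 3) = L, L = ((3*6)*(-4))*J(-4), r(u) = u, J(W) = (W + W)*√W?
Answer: -8/4097 + 512*I/4097 ≈ -0.0019526 + 0.12497*I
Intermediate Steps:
J(W) = 2*W^(3/2) (J(W) = (2*W)*√W = 2*W^(3/2))
L = 1152*I (L = ((3*6)*(-4))*(2*(-4)^(3/2)) = (18*(-4))*(2*(-8*I)) = -(-1152)*I = 1152*I ≈ 1152.0*I)
Q = 3 + 192*I (Q = 3 + (1152*I)/6 = 3 + 192*I ≈ 3.0 + 192.0*I)
((A*4)*r(-1))/Q = ((6*4)*(-1))/(3 + 192*I) = (24*(-1))*((3 - 192*I)/36873) = -8*(3 - 192*I)/12291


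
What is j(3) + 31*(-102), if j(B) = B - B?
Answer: -3162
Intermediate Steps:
j(B) = 0
j(3) + 31*(-102) = 0 + 31*(-102) = 0 - 3162 = -3162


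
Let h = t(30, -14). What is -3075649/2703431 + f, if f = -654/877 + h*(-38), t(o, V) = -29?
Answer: 2608276315627/2370908987 ≈ 1100.1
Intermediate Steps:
h = -29
f = 965800/877 (f = -654/877 - 29*(-38) = -654*1/877 + 1102 = -654/877 + 1102 = 965800/877 ≈ 1101.3)
-3075649/2703431 + f = -3075649/2703431 + 965800/877 = 2608276315627/2370908987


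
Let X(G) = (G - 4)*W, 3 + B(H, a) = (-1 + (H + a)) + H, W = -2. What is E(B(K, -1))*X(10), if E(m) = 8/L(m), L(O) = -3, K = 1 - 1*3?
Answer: 32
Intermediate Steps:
K = -2 (K = 1 - 3 = -2)
B(H, a) = -4 + a + 2*H (B(H, a) = -3 + ((-1 + (H + a)) + H) = -3 + ((-1 + H + a) + H) = -3 + (-1 + a + 2*H) = -4 + a + 2*H)
E(m) = -8/3 (E(m) = 8/(-3) = 8*(-⅓) = -8/3)
X(G) = 8 - 2*G (X(G) = (G - 4)*(-2) = (-4 + G)*(-2) = 8 - 2*G)
E(B(K, -1))*X(10) = -8*(8 - 2*10)/3 = -8*(8 - 20)/3 = -8/3*(-12) = 32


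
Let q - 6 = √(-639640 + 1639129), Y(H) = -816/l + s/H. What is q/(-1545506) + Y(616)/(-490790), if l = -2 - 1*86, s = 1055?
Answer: -6136199471/233623818039920 - √999489/1545506 ≈ -0.00067314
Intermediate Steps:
l = -88 (l = -2 - 86 = -88)
Y(H) = 102/11 + 1055/H (Y(H) = -816/(-88) + 1055/H = -816*(-1/88) + 1055/H = 102/11 + 1055/H)
q = 6 + √999489 (q = 6 + √(-639640 + 1639129) = 6 + √999489 ≈ 1005.7)
q/(-1545506) + Y(616)/(-490790) = (6 + √999489)/(-1545506) + (102/11 + 1055/616)/(-490790) = (6 + √999489)*(-1/1545506) + (102/11 + 1055*(1/616))*(-1/490790) = (-3/772753 - √999489/1545506) + (102/11 + 1055/616)*(-1/490790) = (-3/772753 - √999489/1545506) + (6767/616)*(-1/490790) = (-3/772753 - √999489/1545506) - 6767/302326640 = -6136199471/233623818039920 - √999489/1545506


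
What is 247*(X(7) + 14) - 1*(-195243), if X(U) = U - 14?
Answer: 196972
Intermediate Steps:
X(U) = -14 + U
247*(X(7) + 14) - 1*(-195243) = 247*((-14 + 7) + 14) - 1*(-195243) = 247*(-7 + 14) + 195243 = 247*7 + 195243 = 1729 + 195243 = 196972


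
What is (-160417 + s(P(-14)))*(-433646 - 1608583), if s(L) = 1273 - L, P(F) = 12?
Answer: 325032998724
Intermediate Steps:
(-160417 + s(P(-14)))*(-433646 - 1608583) = (-160417 + (1273 - 1*12))*(-433646 - 1608583) = (-160417 + (1273 - 12))*(-2042229) = (-160417 + 1261)*(-2042229) = -159156*(-2042229) = 325032998724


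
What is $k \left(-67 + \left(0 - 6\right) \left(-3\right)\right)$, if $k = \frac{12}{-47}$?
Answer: $\frac{588}{47} \approx 12.511$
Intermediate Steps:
$k = - \frac{12}{47}$ ($k = 12 \left(- \frac{1}{47}\right) = - \frac{12}{47} \approx -0.25532$)
$k \left(-67 + \left(0 - 6\right) \left(-3\right)\right) = - \frac{12 \left(-67 + \left(0 - 6\right) \left(-3\right)\right)}{47} = - \frac{12 \left(-67 - -18\right)}{47} = - \frac{12 \left(-67 + 18\right)}{47} = \left(- \frac{12}{47}\right) \left(-49\right) = \frac{588}{47}$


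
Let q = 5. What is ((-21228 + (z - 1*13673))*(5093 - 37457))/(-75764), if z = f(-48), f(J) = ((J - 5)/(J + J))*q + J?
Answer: -291870993/19552 ≈ -14928.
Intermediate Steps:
f(J) = J + 5*(-5 + J)/(2*J) (f(J) = ((J - 5)/(J + J))*5 + J = ((-5 + J)/((2*J)))*5 + J = ((-5 + J)*(1/(2*J)))*5 + J = ((-5 + J)/(2*J))*5 + J = 5*(-5 + J)/(2*J) + J = J + 5*(-5 + J)/(2*J))
z = -4343/96 (z = 5/2 - 48 - 25/2/(-48) = 5/2 - 48 - 25/2*(-1/48) = 5/2 - 48 + 25/96 = -4343/96 ≈ -45.240)
((-21228 + (z - 1*13673))*(5093 - 37457))/(-75764) = ((-21228 + (-4343/96 - 1*13673))*(5093 - 37457))/(-75764) = ((-21228 + (-4343/96 - 13673))*(-32364))*(-1/75764) = ((-21228 - 1316951/96)*(-32364))*(-1/75764) = -3354839/96*(-32364)*(-1/75764) = (9048000783/8)*(-1/75764) = -291870993/19552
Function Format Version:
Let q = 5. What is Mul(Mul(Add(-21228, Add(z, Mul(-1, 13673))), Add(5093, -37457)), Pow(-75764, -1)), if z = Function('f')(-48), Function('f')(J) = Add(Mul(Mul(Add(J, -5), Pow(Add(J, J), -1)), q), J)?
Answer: Rational(-291870993, 19552) ≈ -14928.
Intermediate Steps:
Function('f')(J) = Add(J, Mul(Rational(5, 2), Pow(J, -1), Add(-5, J))) (Function('f')(J) = Add(Mul(Mul(Add(J, -5), Pow(Add(J, J), -1)), 5), J) = Add(Mul(Mul(Add(-5, J), Pow(Mul(2, J), -1)), 5), J) = Add(Mul(Mul(Add(-5, J), Mul(Rational(1, 2), Pow(J, -1))), 5), J) = Add(Mul(Mul(Rational(1, 2), Pow(J, -1), Add(-5, J)), 5), J) = Add(Mul(Rational(5, 2), Pow(J, -1), Add(-5, J)), J) = Add(J, Mul(Rational(5, 2), Pow(J, -1), Add(-5, J))))
z = Rational(-4343, 96) (z = Add(Rational(5, 2), -48, Mul(Rational(-25, 2), Pow(-48, -1))) = Add(Rational(5, 2), -48, Mul(Rational(-25, 2), Rational(-1, 48))) = Add(Rational(5, 2), -48, Rational(25, 96)) = Rational(-4343, 96) ≈ -45.240)
Mul(Mul(Add(-21228, Add(z, Mul(-1, 13673))), Add(5093, -37457)), Pow(-75764, -1)) = Mul(Mul(Add(-21228, Add(Rational(-4343, 96), Mul(-1, 13673))), Add(5093, -37457)), Pow(-75764, -1)) = Mul(Mul(Add(-21228, Add(Rational(-4343, 96), -13673)), -32364), Rational(-1, 75764)) = Mul(Mul(Add(-21228, Rational(-1316951, 96)), -32364), Rational(-1, 75764)) = Mul(Mul(Rational(-3354839, 96), -32364), Rational(-1, 75764)) = Mul(Rational(9048000783, 8), Rational(-1, 75764)) = Rational(-291870993, 19552)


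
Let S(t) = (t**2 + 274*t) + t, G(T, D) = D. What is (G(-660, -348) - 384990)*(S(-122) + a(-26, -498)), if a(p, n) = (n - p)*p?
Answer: 2463851172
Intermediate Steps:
S(t) = t**2 + 275*t
a(p, n) = p*(n - p)
(G(-660, -348) - 384990)*(S(-122) + a(-26, -498)) = (-348 - 384990)*(-122*(275 - 122) - 26*(-498 - 1*(-26))) = -385338*(-122*153 - 26*(-498 + 26)) = -385338*(-18666 - 26*(-472)) = -385338*(-18666 + 12272) = -385338*(-6394) = 2463851172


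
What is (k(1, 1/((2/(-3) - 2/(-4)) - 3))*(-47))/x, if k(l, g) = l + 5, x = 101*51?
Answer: -94/1717 ≈ -0.054747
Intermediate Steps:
x = 5151
k(l, g) = 5 + l
(k(1, 1/((2/(-3) - 2/(-4)) - 3))*(-47))/x = ((5 + 1)*(-47))/5151 = (6*(-47))*(1/5151) = -282*1/5151 = -94/1717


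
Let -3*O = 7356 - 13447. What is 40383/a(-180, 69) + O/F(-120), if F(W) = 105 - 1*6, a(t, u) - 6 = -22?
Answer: -11896295/4752 ≈ -2503.4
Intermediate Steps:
a(t, u) = -16 (a(t, u) = 6 - 22 = -16)
F(W) = 99 (F(W) = 105 - 6 = 99)
O = 6091/3 (O = -(7356 - 13447)/3 = -⅓*(-6091) = 6091/3 ≈ 2030.3)
40383/a(-180, 69) + O/F(-120) = 40383/(-16) + (6091/3)/99 = 40383*(-1/16) + (6091/3)*(1/99) = -40383/16 + 6091/297 = -11896295/4752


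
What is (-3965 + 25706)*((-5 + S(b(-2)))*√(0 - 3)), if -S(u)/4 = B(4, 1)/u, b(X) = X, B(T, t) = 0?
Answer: -108705*I*√3 ≈ -1.8828e+5*I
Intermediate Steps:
S(u) = 0 (S(u) = -0/u = -4*0 = 0)
(-3965 + 25706)*((-5 + S(b(-2)))*√(0 - 3)) = (-3965 + 25706)*((-5 + 0)*√(0 - 3)) = 21741*(-5*I*√3) = -108705*I*√3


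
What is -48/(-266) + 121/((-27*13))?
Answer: -7669/46683 ≈ -0.16428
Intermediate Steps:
-48/(-266) + 121/((-27*13)) = -48*(-1/266) + 121/(-351) = 24/133 + 121*(-1/351) = 24/133 - 121/351 = -7669/46683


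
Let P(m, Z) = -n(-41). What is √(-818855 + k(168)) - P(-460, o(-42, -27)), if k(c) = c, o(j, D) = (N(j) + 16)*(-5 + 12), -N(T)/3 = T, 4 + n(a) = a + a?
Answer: -86 + I*√818687 ≈ -86.0 + 904.81*I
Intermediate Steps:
n(a) = -4 + 2*a (n(a) = -4 + (a + a) = -4 + 2*a)
N(T) = -3*T
o(j, D) = 112 - 21*j (o(j, D) = (-3*j + 16)*(-5 + 12) = (16 - 3*j)*7 = 112 - 21*j)
P(m, Z) = 86 (P(m, Z) = -(-4 + 2*(-41)) = -(-4 - 82) = -1*(-86) = 86)
√(-818855 + k(168)) - P(-460, o(-42, -27)) = √(-818855 + 168) - 1*86 = √(-818687) - 86 = I*√818687 - 86 = -86 + I*√818687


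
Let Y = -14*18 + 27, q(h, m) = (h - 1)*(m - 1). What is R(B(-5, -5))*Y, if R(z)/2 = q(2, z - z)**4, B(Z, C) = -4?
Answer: -450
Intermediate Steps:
q(h, m) = (-1 + h)*(-1 + m)
R(z) = 2 (R(z) = 2*(1 - 1*2 - (z - z) + 2*(z - z))**4 = 2*(1 - 2 - 1*0 + 2*0)**4 = 2*(1 - 2 + 0 + 0)**4 = 2*(-1)**4 = 2*1 = 2)
Y = -225 (Y = -252 + 27 = -225)
R(B(-5, -5))*Y = 2*(-225) = -450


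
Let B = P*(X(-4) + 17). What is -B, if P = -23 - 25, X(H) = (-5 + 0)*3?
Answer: 96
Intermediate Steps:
X(H) = -15 (X(H) = -5*3 = -15)
P = -48
B = -96 (B = -48*(-15 + 17) = -48*2 = -96)
-B = -1*(-96) = 96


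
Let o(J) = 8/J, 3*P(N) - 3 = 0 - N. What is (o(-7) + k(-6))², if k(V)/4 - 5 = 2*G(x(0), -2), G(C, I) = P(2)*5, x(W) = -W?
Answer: 456976/441 ≈ 1036.2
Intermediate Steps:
P(N) = 1 - N/3 (P(N) = 1 + (0 - N)/3 = 1 + (-N)/3 = 1 - N/3)
G(C, I) = 5/3 (G(C, I) = (1 - ⅓*2)*5 = (1 - ⅔)*5 = (⅓)*5 = 5/3)
k(V) = 100/3 (k(V) = 20 + 4*(2*(5/3)) = 20 + 4*(10/3) = 20 + 40/3 = 100/3)
(o(-7) + k(-6))² = (8/(-7) + 100/3)² = (8*(-⅐) + 100/3)² = (-8/7 + 100/3)² = (676/21)² = 456976/441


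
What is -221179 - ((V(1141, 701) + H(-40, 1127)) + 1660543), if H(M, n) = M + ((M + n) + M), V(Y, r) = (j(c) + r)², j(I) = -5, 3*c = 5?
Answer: -2367145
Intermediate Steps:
c = 5/3 (c = (⅓)*5 = 5/3 ≈ 1.6667)
V(Y, r) = (-5 + r)²
H(M, n) = n + 3*M (H(M, n) = M + (n + 2*M) = n + 3*M)
-221179 - ((V(1141, 701) + H(-40, 1127)) + 1660543) = -221179 - (((-5 + 701)² + (1127 + 3*(-40))) + 1660543) = -221179 - ((696² + (1127 - 120)) + 1660543) = -221179 - ((484416 + 1007) + 1660543) = -221179 - (485423 + 1660543) = -221179 - 1*2145966 = -221179 - 2145966 = -2367145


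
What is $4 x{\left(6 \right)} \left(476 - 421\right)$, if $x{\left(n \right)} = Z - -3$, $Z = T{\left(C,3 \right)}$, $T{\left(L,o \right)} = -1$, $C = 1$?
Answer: $440$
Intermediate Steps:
$Z = -1$
$x{\left(n \right)} = 2$ ($x{\left(n \right)} = -1 - -3 = -1 + 3 = 2$)
$4 x{\left(6 \right)} \left(476 - 421\right) = 4 \cdot 2 \left(476 - 421\right) = 8 \left(476 - 421\right) = 8 \cdot 55 = 440$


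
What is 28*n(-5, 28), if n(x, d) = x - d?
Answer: -924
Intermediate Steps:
28*n(-5, 28) = 28*(-5 - 1*28) = 28*(-5 - 28) = 28*(-33) = -924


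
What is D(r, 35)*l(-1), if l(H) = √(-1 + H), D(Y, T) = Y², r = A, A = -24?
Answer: 576*I*√2 ≈ 814.59*I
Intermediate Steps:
r = -24
D(r, 35)*l(-1) = (-24)²*√(-1 - 1) = 576*√(-2) = 576*(I*√2) = 576*I*√2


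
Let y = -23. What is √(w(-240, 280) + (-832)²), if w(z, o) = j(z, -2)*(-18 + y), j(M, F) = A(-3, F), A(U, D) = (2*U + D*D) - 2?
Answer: 18*√2137 ≈ 832.10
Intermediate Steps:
A(U, D) = -2 + D² + 2*U (A(U, D) = (2*U + D²) - 2 = (D² + 2*U) - 2 = -2 + D² + 2*U)
j(M, F) = -8 + F² (j(M, F) = -2 + F² + 2*(-3) = -2 + F² - 6 = -8 + F²)
w(z, o) = 164 (w(z, o) = (-8 + (-2)²)*(-18 - 23) = (-8 + 4)*(-41) = -4*(-41) = 164)
√(w(-240, 280) + (-832)²) = √(164 + (-832)²) = √(164 + 692224) = √692388 = 18*√2137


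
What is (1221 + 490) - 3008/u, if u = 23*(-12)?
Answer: 118811/69 ≈ 1721.9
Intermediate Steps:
u = -276
(1221 + 490) - 3008/u = (1221 + 490) - 3008/(-276) = 1711 - 3008*(-1/276) = 1711 + 752/69 = 118811/69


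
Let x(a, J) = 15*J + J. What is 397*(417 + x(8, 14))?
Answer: 254477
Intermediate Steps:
x(a, J) = 16*J
397*(417 + x(8, 14)) = 397*(417 + 16*14) = 397*(417 + 224) = 397*641 = 254477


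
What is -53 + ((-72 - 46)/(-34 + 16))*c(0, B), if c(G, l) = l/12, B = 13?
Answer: -4957/108 ≈ -45.898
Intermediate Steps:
c(G, l) = l/12 (c(G, l) = l*(1/12) = l/12)
-53 + ((-72 - 46)/(-34 + 16))*c(0, B) = -53 + ((-72 - 46)/(-34 + 16))*((1/12)*13) = -53 - 118/(-18)*(13/12) = -53 - 118*(-1/18)*(13/12) = -53 + (59/9)*(13/12) = -53 + 767/108 = -4957/108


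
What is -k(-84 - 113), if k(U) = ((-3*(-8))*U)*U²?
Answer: 183488952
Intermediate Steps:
k(U) = 24*U³ (k(U) = (24*U)*U² = 24*U³)
-k(-84 - 113) = -24*(-84 - 113)³ = -24*(-197)³ = -24*(-7645373) = -1*(-183488952) = 183488952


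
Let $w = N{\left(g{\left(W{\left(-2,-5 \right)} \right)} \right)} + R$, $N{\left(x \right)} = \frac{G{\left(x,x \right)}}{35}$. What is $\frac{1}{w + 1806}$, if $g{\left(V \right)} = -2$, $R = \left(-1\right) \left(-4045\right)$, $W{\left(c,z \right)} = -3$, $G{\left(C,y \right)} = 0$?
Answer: $\frac{1}{5851} \approx 0.00017091$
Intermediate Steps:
$R = 4045$
$N{\left(x \right)} = 0$ ($N{\left(x \right)} = \frac{0}{35} = 0 \cdot \frac{1}{35} = 0$)
$w = 4045$ ($w = 0 + 4045 = 4045$)
$\frac{1}{w + 1806} = \frac{1}{4045 + 1806} = \frac{1}{5851}$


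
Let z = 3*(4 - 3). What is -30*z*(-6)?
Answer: 540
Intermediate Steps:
z = 3 (z = 3*1 = 3)
-30*z*(-6) = -30*3*(-6) = -90*(-6) = 540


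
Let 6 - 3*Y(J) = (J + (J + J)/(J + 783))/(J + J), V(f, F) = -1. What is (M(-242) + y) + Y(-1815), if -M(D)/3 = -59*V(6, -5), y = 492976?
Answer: 1525711381/3096 ≈ 4.9280e+5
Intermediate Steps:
M(D) = -177 (M(D) = -(-177)*(-1) = -3*59 = -177)
Y(J) = 2 - (J + 2*J/(783 + J))/(6*J) (Y(J) = 2 - (J + (J + J)/(J + 783))/(3*(J + J)) = 2 - (J + (2*J)/(783 + J))/(3*(2*J)) = 2 - (J + 2*J/(783 + J))*1/(2*J)/3 = 2 - (J + 2*J/(783 + J))/(6*J))
(M(-242) + y) + Y(-1815) = (-177 + 492976) + (8611 + 11*(-1815))/(6*(783 - 1815)) = 492799 + (⅙)*(8611 - 19965)/(-1032) = 492799 + (⅙)*(-1/1032)*(-11354) = 492799 + 5677/3096 = 1525711381/3096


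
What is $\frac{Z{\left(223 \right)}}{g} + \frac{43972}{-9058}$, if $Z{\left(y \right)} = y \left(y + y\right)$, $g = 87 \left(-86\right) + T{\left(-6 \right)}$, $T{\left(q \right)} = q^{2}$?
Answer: $- \frac{307076519}{16861467} \approx -18.212$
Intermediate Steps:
$g = -7446$ ($g = 87 \left(-86\right) + \left(-6\right)^{2} = -7482 + 36 = -7446$)
$Z{\left(y \right)} = 2 y^{2}$ ($Z{\left(y \right)} = y 2 y = 2 y^{2}$)
$\frac{Z{\left(223 \right)}}{g} + \frac{43972}{-9058} = \frac{2 \cdot 223^{2}}{-7446} + \frac{43972}{-9058} = 2 \cdot 49729 \left(- \frac{1}{7446}\right) + 43972 \left(- \frac{1}{9058}\right) = 99458 \left(- \frac{1}{7446}\right) - \frac{21986}{4529} = - \frac{49729}{3723} - \frac{21986}{4529} = - \frac{307076519}{16861467}$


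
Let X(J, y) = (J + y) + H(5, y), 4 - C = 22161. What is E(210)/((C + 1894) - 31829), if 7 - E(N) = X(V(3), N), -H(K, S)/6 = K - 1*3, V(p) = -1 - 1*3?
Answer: 187/52092 ≈ 0.0035898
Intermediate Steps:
C = -22157 (C = 4 - 1*22161 = 4 - 22161 = -22157)
V(p) = -4 (V(p) = -1 - 3 = -4)
H(K, S) = 18 - 6*K (H(K, S) = -6*(K - 1*3) = -6*(K - 3) = -6*(-3 + K) = 18 - 6*K)
X(J, y) = -12 + J + y (X(J, y) = (J + y) + (18 - 6*5) = (J + y) + (18 - 30) = (J + y) - 12 = -12 + J + y)
E(N) = 23 - N (E(N) = 7 - (-12 - 4 + N) = 7 - (-16 + N) = 7 + (16 - N) = 23 - N)
E(210)/((C + 1894) - 31829) = (23 - 1*210)/((-22157 + 1894) - 31829) = (23 - 210)/(-20263 - 31829) = -187/(-52092) = -187*(-1/52092) = 187/52092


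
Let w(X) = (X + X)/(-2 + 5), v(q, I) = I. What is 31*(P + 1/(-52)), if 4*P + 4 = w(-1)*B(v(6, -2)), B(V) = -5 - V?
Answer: -837/52 ≈ -16.096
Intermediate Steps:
w(X) = 2*X/3 (w(X) = (2*X)/3 = (2*X)*(1/3) = 2*X/3)
P = -1/2 (P = -1 + (((2/3)*(-1))*(-5 - 1*(-2)))/4 = -1 + (-2*(-5 + 2)/3)/4 = -1 + (-2/3*(-3))/4 = -1 + (1/4)*2 = -1 + 1/2 = -1/2 ≈ -0.50000)
31*(P + 1/(-52)) = 31*(-1/2 + 1/(-52)) = 31*(-1/2 - 1/52) = 31*(-27/52) = -837/52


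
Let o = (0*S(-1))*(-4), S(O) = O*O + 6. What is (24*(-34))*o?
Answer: 0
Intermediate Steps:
S(O) = 6 + O² (S(O) = O² + 6 = 6 + O²)
o = 0 (o = (0*(6 + (-1)²))*(-4) = (0*(6 + 1))*(-4) = (0*7)*(-4) = 0*(-4) = 0)
(24*(-34))*o = (24*(-34))*0 = -816*0 = 0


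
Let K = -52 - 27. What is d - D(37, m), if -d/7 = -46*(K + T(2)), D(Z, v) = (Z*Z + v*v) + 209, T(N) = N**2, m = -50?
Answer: -28228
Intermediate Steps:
K = -79
D(Z, v) = 209 + Z**2 + v**2 (D(Z, v) = (Z**2 + v**2) + 209 = 209 + Z**2 + v**2)
d = -24150 (d = -(-322)*(-79 + 2**2) = -(-322)*(-79 + 4) = -(-322)*(-75) = -7*3450 = -24150)
d - D(37, m) = -24150 - (209 + 37**2 + (-50)**2) = -24150 - (209 + 1369 + 2500) = -24150 - 1*4078 = -24150 - 4078 = -28228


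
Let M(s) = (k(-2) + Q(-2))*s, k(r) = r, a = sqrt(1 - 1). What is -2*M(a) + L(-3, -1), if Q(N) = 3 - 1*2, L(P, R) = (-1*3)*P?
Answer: 9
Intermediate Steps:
L(P, R) = -3*P
a = 0 (a = sqrt(0) = 0)
Q(N) = 1 (Q(N) = 3 - 2 = 1)
M(s) = -s (M(s) = (-2 + 1)*s = -s)
-2*M(a) + L(-3, -1) = -(-2)*0 - 3*(-3) = -2*0 + 9 = 0 + 9 = 9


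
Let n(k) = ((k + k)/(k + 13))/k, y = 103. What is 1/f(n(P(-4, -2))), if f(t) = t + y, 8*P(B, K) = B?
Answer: 25/2579 ≈ 0.0096937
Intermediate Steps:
P(B, K) = B/8
n(k) = 2/(13 + k) (n(k) = ((2*k)/(13 + k))/k = (2*k/(13 + k))/k = 2/(13 + k))
f(t) = 103 + t (f(t) = t + 103 = 103 + t)
1/f(n(P(-4, -2))) = 1/(103 + 2/(13 + (⅛)*(-4))) = 1/(103 + 2/(13 - ½)) = 1/(103 + 2/(25/2)) = 1/(103 + 2*(2/25)) = 1/(103 + 4/25) = 1/(2579/25) = 25/2579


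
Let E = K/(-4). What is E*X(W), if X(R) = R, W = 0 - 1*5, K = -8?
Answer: -10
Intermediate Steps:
W = -5 (W = 0 - 5 = -5)
E = 2 (E = -8/(-4) = -8*(-¼) = 2)
E*X(W) = 2*(-5) = -10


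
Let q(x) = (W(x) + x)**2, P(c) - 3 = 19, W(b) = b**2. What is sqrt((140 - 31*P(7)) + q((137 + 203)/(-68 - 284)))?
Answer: I*sqrt(32503423487)/7744 ≈ 23.281*I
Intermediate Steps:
P(c) = 22 (P(c) = 3 + 19 = 22)
q(x) = (x + x**2)**2 (q(x) = (x**2 + x)**2 = (x + x**2)**2)
sqrt((140 - 31*P(7)) + q((137 + 203)/(-68 - 284))) = sqrt((140 - 31*22) + ((137 + 203)/(-68 - 284))**2*(1 + (137 + 203)/(-68 - 284))**2) = sqrt((140 - 682) + (340/(-352))**2*(1 + 340/(-352))**2) = sqrt(-542 + (340*(-1/352))**2*(1 + 340*(-1/352))**2) = sqrt(-542 + (-85/88)**2*(1 - 85/88)**2) = sqrt(-542 + 7225*(3/88)**2/7744) = sqrt(-542 + (7225/7744)*(9/7744)) = sqrt(-542 + 65025/59969536) = sqrt(-32503423487/59969536) = I*sqrt(32503423487)/7744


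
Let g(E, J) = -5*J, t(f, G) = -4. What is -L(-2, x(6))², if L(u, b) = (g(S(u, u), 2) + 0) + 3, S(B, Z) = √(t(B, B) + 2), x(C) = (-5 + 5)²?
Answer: -49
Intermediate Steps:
x(C) = 0 (x(C) = 0² = 0)
S(B, Z) = I*√2 (S(B, Z) = √(-4 + 2) = √(-2) = I*√2)
L(u, b) = -7 (L(u, b) = (-5*2 + 0) + 3 = (-10 + 0) + 3 = -10 + 3 = -7)
-L(-2, x(6))² = -1*(-7)² = -1*49 = -49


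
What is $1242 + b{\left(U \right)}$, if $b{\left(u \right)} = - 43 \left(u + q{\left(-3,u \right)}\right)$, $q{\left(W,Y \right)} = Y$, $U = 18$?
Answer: $-306$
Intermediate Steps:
$b{\left(u \right)} = - 86 u$ ($b{\left(u \right)} = - 43 \left(u + u\right) = - 43 \cdot 2 u = - 86 u$)
$1242 + b{\left(U \right)} = 1242 - 1548 = -306$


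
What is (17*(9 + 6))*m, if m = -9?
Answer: -2295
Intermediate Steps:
(17*(9 + 6))*m = (17*(9 + 6))*(-9) = (17*15)*(-9) = 255*(-9) = -2295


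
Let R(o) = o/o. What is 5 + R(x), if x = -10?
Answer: 6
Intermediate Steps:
R(o) = 1
5 + R(x) = 5 + 1 = 6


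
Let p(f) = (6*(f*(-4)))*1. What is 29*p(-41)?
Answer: 28536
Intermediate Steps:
p(f) = -24*f (p(f) = (6*(-4*f))*1 = -24*f*1 = -24*f)
29*p(-41) = 29*(-24*(-41)) = 29*984 = 28536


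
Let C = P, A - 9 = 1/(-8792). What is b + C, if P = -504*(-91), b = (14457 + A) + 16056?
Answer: 671585711/8792 ≈ 76386.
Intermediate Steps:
A = 79127/8792 (A = 9 + 1/(-8792) = 9 - 1/8792 = 79127/8792 ≈ 8.9999)
b = 268349423/8792 (b = (14457 + 79127/8792) + 16056 = 127185071/8792 + 16056 = 268349423/8792 ≈ 30522.)
P = 45864
C = 45864
b + C = 268349423/8792 + 45864 = 671585711/8792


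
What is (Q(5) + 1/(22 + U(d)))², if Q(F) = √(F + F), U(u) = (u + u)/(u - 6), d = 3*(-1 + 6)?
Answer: 57769/5776 + 3*√10/38 ≈ 10.251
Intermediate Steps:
d = 15 (d = 3*5 = 15)
U(u) = 2*u/(-6 + u) (U(u) = (2*u)/(-6 + u) = 2*u/(-6 + u))
Q(F) = √2*√F (Q(F) = √(2*F) = √2*√F)
(Q(5) + 1/(22 + U(d)))² = (√2*√5 + 1/(22 + 2*15/(-6 + 15)))² = (√10 + 1/(22 + 2*15/9))² = (√10 + 1/(22 + 2*15*(⅑)))² = (√10 + 1/(22 + 10/3))² = (√10 + 1/(76/3))² = (√10 + 3/76)² = (3/76 + √10)²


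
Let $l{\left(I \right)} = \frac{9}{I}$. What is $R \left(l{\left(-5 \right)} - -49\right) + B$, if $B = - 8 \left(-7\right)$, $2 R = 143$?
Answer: $\frac{17154}{5} \approx 3430.8$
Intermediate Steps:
$R = \frac{143}{2}$ ($R = \frac{1}{2} \cdot 143 = \frac{143}{2} \approx 71.5$)
$B = 56$ ($B = \left(-1\right) \left(-56\right) = 56$)
$R \left(l{\left(-5 \right)} - -49\right) + B = \frac{143 \left(\frac{9}{-5} - -49\right)}{2} + 56 = \frac{143 \left(9 \left(- \frac{1}{5}\right) + 49\right)}{2} + 56 = \frac{143 \left(- \frac{9}{5} + 49\right)}{2} + 56 = \frac{143}{2} \cdot \frac{236}{5} + 56 = \frac{16874}{5} + 56 = \frac{17154}{5}$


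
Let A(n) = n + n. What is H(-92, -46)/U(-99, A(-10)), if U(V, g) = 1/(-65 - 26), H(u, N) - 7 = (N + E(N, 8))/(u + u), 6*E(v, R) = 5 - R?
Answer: -242879/368 ≈ -660.00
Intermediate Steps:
E(v, R) = 5/6 - R/6 (E(v, R) = (5 - R)/6 = 5/6 - R/6)
A(n) = 2*n
H(u, N) = 7 + (-1/2 + N)/(2*u) (H(u, N) = 7 + (N + (5/6 - 1/6*8))/(u + u) = 7 + (N + (5/6 - 4/3))/((2*u)) = 7 + (N - 1/2)*(1/(2*u)) = 7 + (-1/2 + N)*(1/(2*u)) = 7 + (-1/2 + N)/(2*u))
U(V, g) = -1/91 (U(V, g) = 1/(-91) = -1/91)
H(-92, -46)/U(-99, A(-10)) = ((1/4)*(-1 + 2*(-46) + 28*(-92))/(-92))/(-1/91) = ((1/4)*(-1/92)*(-1 - 92 - 2576))*(-91) = ((1/4)*(-1/92)*(-2669))*(-91) = (2669/368)*(-91) = -242879/368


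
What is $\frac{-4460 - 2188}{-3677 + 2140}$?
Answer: $\frac{6648}{1537} \approx 4.3253$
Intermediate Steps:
$\frac{-4460 - 2188}{-3677 + 2140} = - \frac{6648}{-1537} = \left(-6648\right) \left(- \frac{1}{1537}\right) = \frac{6648}{1537}$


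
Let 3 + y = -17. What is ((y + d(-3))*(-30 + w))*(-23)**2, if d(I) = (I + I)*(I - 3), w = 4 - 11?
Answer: -313168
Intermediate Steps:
y = -20 (y = -3 - 17 = -20)
w = -7
d(I) = 2*I*(-3 + I) (d(I) = (2*I)*(-3 + I) = 2*I*(-3 + I))
((y + d(-3))*(-30 + w))*(-23)**2 = ((-20 + 2*(-3)*(-3 - 3))*(-30 - 7))*(-23)**2 = ((-20 + 2*(-3)*(-6))*(-37))*529 = ((-20 + 36)*(-37))*529 = (16*(-37))*529 = -592*529 = -313168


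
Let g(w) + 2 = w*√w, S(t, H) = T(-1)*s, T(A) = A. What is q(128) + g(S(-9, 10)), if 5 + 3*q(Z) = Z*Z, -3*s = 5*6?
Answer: 16373/3 + 10*√10 ≈ 5489.3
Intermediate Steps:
s = -10 (s = -5*6/3 = -⅓*30 = -10)
q(Z) = -5/3 + Z²/3 (q(Z) = -5/3 + (Z*Z)/3 = -5/3 + Z²/3)
S(t, H) = 10 (S(t, H) = -1*(-10) = 10)
g(w) = -2 + w^(3/2) (g(w) = -2 + w*√w = -2 + w^(3/2))
q(128) + g(S(-9, 10)) = (-5/3 + (⅓)*128²) + (-2 + 10^(3/2)) = (-5/3 + (⅓)*16384) + (-2 + 10*√10) = (-5/3 + 16384/3) + (-2 + 10*√10) = 16379/3 + (-2 + 10*√10) = 16373/3 + 10*√10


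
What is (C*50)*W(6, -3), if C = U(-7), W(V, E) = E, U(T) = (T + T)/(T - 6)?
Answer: -2100/13 ≈ -161.54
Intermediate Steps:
U(T) = 2*T/(-6 + T) (U(T) = (2*T)/(-6 + T) = 2*T/(-6 + T))
C = 14/13 (C = 2*(-7)/(-6 - 7) = 2*(-7)/(-13) = 2*(-7)*(-1/13) = 14/13 ≈ 1.0769)
(C*50)*W(6, -3) = ((14/13)*50)*(-3) = (700/13)*(-3) = -2100/13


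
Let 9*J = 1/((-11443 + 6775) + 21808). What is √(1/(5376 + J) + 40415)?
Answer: 5*√1111802769812687218283/829301761 ≈ 201.03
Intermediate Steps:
J = 1/154260 (J = 1/(9*((-11443 + 6775) + 21808)) = 1/(9*(-4668 + 21808)) = (⅑)/17140 = (⅑)*(1/17140) = 1/154260 ≈ 6.4826e-6)
√(1/(5376 + J) + 40415) = √(1/(5376 + 1/154260) + 40415) = √(1/(829301761/154260) + 40415) = √(154260/829301761 + 40415) = √(33516230825075/829301761) = 5*√1111802769812687218283/829301761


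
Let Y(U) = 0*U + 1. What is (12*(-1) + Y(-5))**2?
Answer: 121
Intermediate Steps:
Y(U) = 1 (Y(U) = 0 + 1 = 1)
(12*(-1) + Y(-5))**2 = (12*(-1) + 1)**2 = (-12 + 1)**2 = (-11)**2 = 121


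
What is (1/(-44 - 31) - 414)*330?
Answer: -683122/5 ≈ -1.3662e+5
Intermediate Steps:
(1/(-44 - 31) - 414)*330 = (1/(-75) - 414)*330 = (-1/75 - 414)*330 = -31051/75*330 = -683122/5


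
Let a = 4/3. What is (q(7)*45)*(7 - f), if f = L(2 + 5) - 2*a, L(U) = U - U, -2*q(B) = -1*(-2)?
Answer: -435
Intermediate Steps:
q(B) = -1 (q(B) = -(-1)*(-2)/2 = -1/2*2 = -1)
L(U) = 0
a = 4/3 (a = 4*(1/3) = 4/3 ≈ 1.3333)
f = -8/3 (f = 0 - 2*4/3 = 0 - 8/3 = -8/3 ≈ -2.6667)
(q(7)*45)*(7 - f) = (-1*45)*(7 - 1*(-8/3)) = -45*(7 + 8/3) = -45*29/3 = -435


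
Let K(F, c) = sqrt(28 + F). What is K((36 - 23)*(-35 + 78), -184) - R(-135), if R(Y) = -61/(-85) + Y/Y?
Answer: -146/85 + sqrt(587) ≈ 22.510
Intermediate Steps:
R(Y) = 146/85 (R(Y) = -61*(-1/85) + 1 = 61/85 + 1 = 146/85)
K((36 - 23)*(-35 + 78), -184) - R(-135) = sqrt(28 + (36 - 23)*(-35 + 78)) - 1*146/85 = sqrt(28 + 13*43) - 146/85 = sqrt(28 + 559) - 146/85 = sqrt(587) - 146/85 = -146/85 + sqrt(587)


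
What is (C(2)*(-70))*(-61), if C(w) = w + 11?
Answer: 55510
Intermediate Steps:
C(w) = 11 + w
(C(2)*(-70))*(-61) = ((11 + 2)*(-70))*(-61) = (13*(-70))*(-61) = -910*(-61) = 55510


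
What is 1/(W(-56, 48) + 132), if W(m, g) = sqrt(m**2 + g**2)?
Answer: 33/2996 - sqrt(85)/1498 ≈ 0.0048601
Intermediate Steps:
W(m, g) = sqrt(g**2 + m**2)
1/(W(-56, 48) + 132) = 1/(sqrt(48**2 + (-56)**2) + 132) = 1/(sqrt(2304 + 3136) + 132) = 1/(sqrt(5440) + 132) = 1/(8*sqrt(85) + 132) = 1/(132 + 8*sqrt(85))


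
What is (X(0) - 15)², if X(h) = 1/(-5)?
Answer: 5776/25 ≈ 231.04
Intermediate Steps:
X(h) = -⅕
(X(0) - 15)² = (-⅕ - 15)² = (-76/5)² = 5776/25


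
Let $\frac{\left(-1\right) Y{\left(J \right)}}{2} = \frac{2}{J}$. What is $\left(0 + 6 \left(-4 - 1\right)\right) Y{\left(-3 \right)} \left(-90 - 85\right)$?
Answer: $7000$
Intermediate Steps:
$Y{\left(J \right)} = - \frac{4}{J}$ ($Y{\left(J \right)} = - 2 \frac{2}{J} = - \frac{4}{J}$)
$\left(0 + 6 \left(-4 - 1\right)\right) Y{\left(-3 \right)} \left(-90 - 85\right) = \left(0 + 6 \left(-4 - 1\right)\right) \left(- \frac{4}{-3}\right) \left(-90 - 85\right) = \left(0 + 6 \left(-5\right)\right) \left(\left(-4\right) \left(- \frac{1}{3}\right)\right) \left(-175\right) = \left(0 - 30\right) \frac{4}{3} \left(-175\right) = \left(-30\right) \frac{4}{3} \left(-175\right) = \left(-40\right) \left(-175\right) = 7000$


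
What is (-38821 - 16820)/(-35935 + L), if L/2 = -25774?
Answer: 18547/29161 ≈ 0.63602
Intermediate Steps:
L = -51548 (L = 2*(-25774) = -51548)
(-38821 - 16820)/(-35935 + L) = (-38821 - 16820)/(-35935 - 51548) = -55641/(-87483) = -55641*(-1/87483) = 18547/29161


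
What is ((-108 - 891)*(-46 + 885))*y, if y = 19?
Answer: -15925059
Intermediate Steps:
((-108 - 891)*(-46 + 885))*y = ((-108 - 891)*(-46 + 885))*19 = -999*839*19 = -838161*19 = -15925059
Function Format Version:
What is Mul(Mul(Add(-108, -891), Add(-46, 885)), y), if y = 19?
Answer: -15925059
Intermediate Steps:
Mul(Mul(Add(-108, -891), Add(-46, 885)), y) = Mul(Mul(Add(-108, -891), Add(-46, 885)), 19) = Mul(Mul(-999, 839), 19) = Mul(-838161, 19) = -15925059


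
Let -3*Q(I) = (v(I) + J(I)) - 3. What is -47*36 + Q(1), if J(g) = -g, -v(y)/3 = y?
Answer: -5069/3 ≈ -1689.7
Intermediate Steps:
v(y) = -3*y
Q(I) = 1 + 4*I/3 (Q(I) = -((-3*I - I) - 3)/3 = -(-4*I - 3)/3 = -(-3 - 4*I)/3 = 1 + 4*I/3)
-47*36 + Q(1) = -47*36 + (1 + (4/3)*1) = -1692 + (1 + 4/3) = -1692 + 7/3 = -5069/3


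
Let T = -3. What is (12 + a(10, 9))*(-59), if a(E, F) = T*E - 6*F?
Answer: 4248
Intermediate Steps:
a(E, F) = -6*F - 3*E (a(E, F) = -3*E - 6*F = -6*F - 3*E)
(12 + a(10, 9))*(-59) = (12 + (-6*9 - 3*10))*(-59) = (12 + (-54 - 30))*(-59) = (12 - 84)*(-59) = -72*(-59) = 4248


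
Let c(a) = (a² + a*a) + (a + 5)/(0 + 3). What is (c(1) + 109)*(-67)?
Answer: -7571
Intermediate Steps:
c(a) = 5/3 + 2*a² + a/3 (c(a) = (a² + a²) + (5 + a)/3 = 2*a² + (5 + a)*(⅓) = 2*a² + (5/3 + a/3) = 5/3 + 2*a² + a/3)
(c(1) + 109)*(-67) = ((5/3 + 2*1² + (⅓)*1) + 109)*(-67) = ((5/3 + 2*1 + ⅓) + 109)*(-67) = ((5/3 + 2 + ⅓) + 109)*(-67) = (4 + 109)*(-67) = 113*(-67) = -7571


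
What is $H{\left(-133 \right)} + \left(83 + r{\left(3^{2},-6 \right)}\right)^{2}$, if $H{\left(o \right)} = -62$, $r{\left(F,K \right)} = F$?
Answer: $8402$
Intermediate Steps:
$H{\left(-133 \right)} + \left(83 + r{\left(3^{2},-6 \right)}\right)^{2} = -62 + \left(83 + 3^{2}\right)^{2} = -62 + \left(83 + 9\right)^{2} = -62 + 92^{2} = -62 + 8464 = 8402$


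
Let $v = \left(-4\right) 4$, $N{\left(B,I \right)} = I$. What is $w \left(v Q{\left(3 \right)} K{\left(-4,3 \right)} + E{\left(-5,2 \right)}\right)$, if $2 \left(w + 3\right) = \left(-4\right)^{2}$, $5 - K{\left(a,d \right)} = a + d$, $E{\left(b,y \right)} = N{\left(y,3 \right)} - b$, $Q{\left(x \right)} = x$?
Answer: $-1400$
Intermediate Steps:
$v = -16$
$E{\left(b,y \right)} = 3 - b$
$K{\left(a,d \right)} = 5 - a - d$ ($K{\left(a,d \right)} = 5 - \left(a + d\right) = 5 - a - d$)
$w = 5$ ($w = -3 + \frac{\left(-4\right)^{2}}{2} = -3 + \frac{1}{2} \cdot 16 = -3 + 8 = 5$)
$w \left(v Q{\left(3 \right)} K{\left(-4,3 \right)} + E{\left(-5,2 \right)}\right) = 5 \left(\left(-16\right) 3 \left(5 - -4 - 3\right) + \left(3 - -5\right)\right) = 5 \left(- 48 \left(5 + 4 - 3\right) + \left(3 + 5\right)\right) = 5 \left(\left(-48\right) 6 + 8\right) = 5 \left(-288 + 8\right) = 5 \left(-280\right) = -1400$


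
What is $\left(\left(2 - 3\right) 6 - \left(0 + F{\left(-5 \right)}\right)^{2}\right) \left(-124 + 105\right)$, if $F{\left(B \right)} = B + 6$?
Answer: $133$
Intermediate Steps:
$F{\left(B \right)} = 6 + B$
$\left(\left(2 - 3\right) 6 - \left(0 + F{\left(-5 \right)}\right)^{2}\right) \left(-124 + 105\right) = \left(\left(2 - 3\right) 6 - \left(0 + \left(6 - 5\right)\right)^{2}\right) \left(-124 + 105\right) = \left(\left(-1\right) 6 - \left(0 + 1\right)^{2}\right) \left(-19\right) = \left(-6 - 1^{2}\right) \left(-19\right) = \left(-6 - 1\right) \left(-19\right) = \left(-7\right) \left(-19\right) = 133$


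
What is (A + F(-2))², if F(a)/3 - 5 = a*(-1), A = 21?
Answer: 1764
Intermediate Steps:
F(a) = 15 - 3*a (F(a) = 15 + 3*(a*(-1)) = 15 + 3*(-a) = 15 - 3*a)
(A + F(-2))² = (21 + (15 - 3*(-2)))² = (21 + (15 + 6))² = (21 + 21)² = 42² = 1764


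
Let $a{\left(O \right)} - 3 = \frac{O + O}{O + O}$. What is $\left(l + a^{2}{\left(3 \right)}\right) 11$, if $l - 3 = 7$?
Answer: $286$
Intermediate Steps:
$l = 10$ ($l = 3 + 7 = 10$)
$a{\left(O \right)} = 4$ ($a{\left(O \right)} = 3 + \frac{O + O}{O + O} = 3 + \frac{2 O}{2 O} = 3 + 2 O \frac{1}{2 O} = 3 + 1 = 4$)
$\left(l + a^{2}{\left(3 \right)}\right) 11 = \left(10 + 4^{2}\right) 11 = \left(10 + 16\right) 11 = 26 \cdot 11 = 286$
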